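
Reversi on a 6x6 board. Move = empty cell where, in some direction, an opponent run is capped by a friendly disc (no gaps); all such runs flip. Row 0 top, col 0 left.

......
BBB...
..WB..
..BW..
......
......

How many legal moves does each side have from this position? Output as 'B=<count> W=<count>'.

-- B to move --
(1,3): no bracket -> illegal
(2,1): flips 1 -> legal
(2,4): no bracket -> illegal
(3,1): no bracket -> illegal
(3,4): flips 1 -> legal
(4,2): no bracket -> illegal
(4,3): flips 1 -> legal
(4,4): flips 2 -> legal
B mobility = 4
-- W to move --
(0,0): flips 1 -> legal
(0,1): no bracket -> illegal
(0,2): flips 1 -> legal
(0,3): no bracket -> illegal
(1,3): flips 1 -> legal
(1,4): no bracket -> illegal
(2,0): no bracket -> illegal
(2,1): no bracket -> illegal
(2,4): flips 1 -> legal
(3,1): flips 1 -> legal
(3,4): no bracket -> illegal
(4,1): no bracket -> illegal
(4,2): flips 1 -> legal
(4,3): no bracket -> illegal
W mobility = 6

Answer: B=4 W=6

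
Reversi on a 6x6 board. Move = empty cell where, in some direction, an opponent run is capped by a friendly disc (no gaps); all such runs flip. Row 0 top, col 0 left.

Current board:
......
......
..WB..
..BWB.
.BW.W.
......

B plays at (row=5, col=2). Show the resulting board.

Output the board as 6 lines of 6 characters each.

Answer: ......
......
..WB..
..BWB.
.BB.W.
..B...

Derivation:
Place B at (5,2); scan 8 dirs for brackets.
Dir NW: first cell 'B' (not opp) -> no flip
Dir N: opp run (4,2) capped by B -> flip
Dir NE: first cell '.' (not opp) -> no flip
Dir W: first cell '.' (not opp) -> no flip
Dir E: first cell '.' (not opp) -> no flip
Dir SW: edge -> no flip
Dir S: edge -> no flip
Dir SE: edge -> no flip
All flips: (4,2)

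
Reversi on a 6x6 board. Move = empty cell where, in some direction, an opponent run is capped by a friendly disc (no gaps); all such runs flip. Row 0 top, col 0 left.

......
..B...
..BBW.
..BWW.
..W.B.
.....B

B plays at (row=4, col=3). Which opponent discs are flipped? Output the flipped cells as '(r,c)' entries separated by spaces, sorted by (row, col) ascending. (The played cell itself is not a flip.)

Answer: (3,3)

Derivation:
Dir NW: first cell 'B' (not opp) -> no flip
Dir N: opp run (3,3) capped by B -> flip
Dir NE: opp run (3,4), next='.' -> no flip
Dir W: opp run (4,2), next='.' -> no flip
Dir E: first cell 'B' (not opp) -> no flip
Dir SW: first cell '.' (not opp) -> no flip
Dir S: first cell '.' (not opp) -> no flip
Dir SE: first cell '.' (not opp) -> no flip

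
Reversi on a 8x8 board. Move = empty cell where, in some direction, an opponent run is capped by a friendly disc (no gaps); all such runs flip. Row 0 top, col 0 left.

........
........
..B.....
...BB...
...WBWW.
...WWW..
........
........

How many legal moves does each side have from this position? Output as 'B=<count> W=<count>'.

Answer: B=8 W=5

Derivation:
-- B to move --
(3,2): no bracket -> illegal
(3,5): no bracket -> illegal
(3,6): no bracket -> illegal
(3,7): no bracket -> illegal
(4,2): flips 1 -> legal
(4,7): flips 2 -> legal
(5,2): flips 1 -> legal
(5,6): flips 1 -> legal
(5,7): no bracket -> illegal
(6,2): flips 1 -> legal
(6,3): flips 2 -> legal
(6,4): flips 1 -> legal
(6,5): no bracket -> illegal
(6,6): flips 1 -> legal
B mobility = 8
-- W to move --
(1,1): flips 3 -> legal
(1,2): no bracket -> illegal
(1,3): no bracket -> illegal
(2,1): no bracket -> illegal
(2,3): flips 2 -> legal
(2,4): flips 2 -> legal
(2,5): flips 1 -> legal
(3,1): no bracket -> illegal
(3,2): no bracket -> illegal
(3,5): flips 1 -> legal
(4,2): no bracket -> illegal
W mobility = 5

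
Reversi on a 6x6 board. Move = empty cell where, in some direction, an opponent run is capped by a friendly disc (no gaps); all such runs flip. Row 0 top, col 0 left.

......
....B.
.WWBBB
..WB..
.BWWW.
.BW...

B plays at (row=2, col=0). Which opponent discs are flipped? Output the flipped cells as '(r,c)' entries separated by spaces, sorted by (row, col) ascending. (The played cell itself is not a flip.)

Answer: (2,1) (2,2)

Derivation:
Dir NW: edge -> no flip
Dir N: first cell '.' (not opp) -> no flip
Dir NE: first cell '.' (not opp) -> no flip
Dir W: edge -> no flip
Dir E: opp run (2,1) (2,2) capped by B -> flip
Dir SW: edge -> no flip
Dir S: first cell '.' (not opp) -> no flip
Dir SE: first cell '.' (not opp) -> no flip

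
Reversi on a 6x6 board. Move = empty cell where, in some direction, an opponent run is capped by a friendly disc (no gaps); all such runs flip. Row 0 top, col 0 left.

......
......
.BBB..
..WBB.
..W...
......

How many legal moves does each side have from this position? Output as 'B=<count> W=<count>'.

Answer: B=5 W=5

Derivation:
-- B to move --
(3,1): flips 1 -> legal
(4,1): flips 1 -> legal
(4,3): flips 1 -> legal
(5,1): flips 1 -> legal
(5,2): flips 2 -> legal
(5,3): no bracket -> illegal
B mobility = 5
-- W to move --
(1,0): flips 1 -> legal
(1,1): no bracket -> illegal
(1,2): flips 1 -> legal
(1,3): no bracket -> illegal
(1,4): flips 1 -> legal
(2,0): no bracket -> illegal
(2,4): flips 1 -> legal
(2,5): no bracket -> illegal
(3,0): no bracket -> illegal
(3,1): no bracket -> illegal
(3,5): flips 2 -> legal
(4,3): no bracket -> illegal
(4,4): no bracket -> illegal
(4,5): no bracket -> illegal
W mobility = 5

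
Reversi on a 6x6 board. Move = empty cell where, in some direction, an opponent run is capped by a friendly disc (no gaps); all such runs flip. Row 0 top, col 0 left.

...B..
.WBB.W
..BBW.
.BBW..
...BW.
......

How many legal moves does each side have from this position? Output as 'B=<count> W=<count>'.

Answer: B=7 W=6

Derivation:
-- B to move --
(0,0): flips 1 -> legal
(0,1): no bracket -> illegal
(0,2): no bracket -> illegal
(0,4): no bracket -> illegal
(0,5): no bracket -> illegal
(1,0): flips 1 -> legal
(1,4): no bracket -> illegal
(2,0): no bracket -> illegal
(2,1): no bracket -> illegal
(2,5): flips 1 -> legal
(3,4): flips 1 -> legal
(3,5): flips 1 -> legal
(4,2): no bracket -> illegal
(4,5): flips 1 -> legal
(5,3): no bracket -> illegal
(5,4): no bracket -> illegal
(5,5): flips 2 -> legal
B mobility = 7
-- W to move --
(0,1): no bracket -> illegal
(0,2): flips 1 -> legal
(0,4): no bracket -> illegal
(1,4): flips 2 -> legal
(2,0): no bracket -> illegal
(2,1): flips 2 -> legal
(3,0): flips 2 -> legal
(3,4): no bracket -> illegal
(4,0): no bracket -> illegal
(4,1): no bracket -> illegal
(4,2): flips 1 -> legal
(5,2): no bracket -> illegal
(5,3): flips 1 -> legal
(5,4): no bracket -> illegal
W mobility = 6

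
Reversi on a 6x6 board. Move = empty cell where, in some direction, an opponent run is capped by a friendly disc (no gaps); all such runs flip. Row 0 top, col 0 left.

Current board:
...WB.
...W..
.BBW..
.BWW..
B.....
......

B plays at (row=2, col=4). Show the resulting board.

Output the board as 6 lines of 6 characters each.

Answer: ...WB.
...W..
.BBBB.
.BWW..
B.....
......

Derivation:
Place B at (2,4); scan 8 dirs for brackets.
Dir NW: opp run (1,3), next='.' -> no flip
Dir N: first cell '.' (not opp) -> no flip
Dir NE: first cell '.' (not opp) -> no flip
Dir W: opp run (2,3) capped by B -> flip
Dir E: first cell '.' (not opp) -> no flip
Dir SW: opp run (3,3), next='.' -> no flip
Dir S: first cell '.' (not opp) -> no flip
Dir SE: first cell '.' (not opp) -> no flip
All flips: (2,3)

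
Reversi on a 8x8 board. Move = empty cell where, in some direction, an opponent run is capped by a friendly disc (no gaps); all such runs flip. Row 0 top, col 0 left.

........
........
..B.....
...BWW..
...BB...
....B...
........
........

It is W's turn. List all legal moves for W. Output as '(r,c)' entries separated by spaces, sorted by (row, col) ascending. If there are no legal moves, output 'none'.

Answer: (3,2) (5,2) (5,3) (6,4)

Derivation:
(1,1): no bracket -> illegal
(1,2): no bracket -> illegal
(1,3): no bracket -> illegal
(2,1): no bracket -> illegal
(2,3): no bracket -> illegal
(2,4): no bracket -> illegal
(3,1): no bracket -> illegal
(3,2): flips 1 -> legal
(4,2): no bracket -> illegal
(4,5): no bracket -> illegal
(5,2): flips 1 -> legal
(5,3): flips 1 -> legal
(5,5): no bracket -> illegal
(6,3): no bracket -> illegal
(6,4): flips 2 -> legal
(6,5): no bracket -> illegal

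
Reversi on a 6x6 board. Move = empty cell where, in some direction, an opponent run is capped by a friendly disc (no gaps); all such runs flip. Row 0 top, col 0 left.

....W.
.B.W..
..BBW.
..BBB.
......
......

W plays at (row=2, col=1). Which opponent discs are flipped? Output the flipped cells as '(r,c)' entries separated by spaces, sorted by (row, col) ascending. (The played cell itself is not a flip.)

Answer: (2,2) (2,3)

Derivation:
Dir NW: first cell '.' (not opp) -> no flip
Dir N: opp run (1,1), next='.' -> no flip
Dir NE: first cell '.' (not opp) -> no flip
Dir W: first cell '.' (not opp) -> no flip
Dir E: opp run (2,2) (2,3) capped by W -> flip
Dir SW: first cell '.' (not opp) -> no flip
Dir S: first cell '.' (not opp) -> no flip
Dir SE: opp run (3,2), next='.' -> no flip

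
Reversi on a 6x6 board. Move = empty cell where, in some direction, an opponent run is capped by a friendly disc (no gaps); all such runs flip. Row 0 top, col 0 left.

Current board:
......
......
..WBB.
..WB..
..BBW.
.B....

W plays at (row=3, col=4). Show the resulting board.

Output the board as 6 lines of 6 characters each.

Answer: ......
......
..WBB.
..WWW.
..BBW.
.B....

Derivation:
Place W at (3,4); scan 8 dirs for brackets.
Dir NW: opp run (2,3), next='.' -> no flip
Dir N: opp run (2,4), next='.' -> no flip
Dir NE: first cell '.' (not opp) -> no flip
Dir W: opp run (3,3) capped by W -> flip
Dir E: first cell '.' (not opp) -> no flip
Dir SW: opp run (4,3), next='.' -> no flip
Dir S: first cell 'W' (not opp) -> no flip
Dir SE: first cell '.' (not opp) -> no flip
All flips: (3,3)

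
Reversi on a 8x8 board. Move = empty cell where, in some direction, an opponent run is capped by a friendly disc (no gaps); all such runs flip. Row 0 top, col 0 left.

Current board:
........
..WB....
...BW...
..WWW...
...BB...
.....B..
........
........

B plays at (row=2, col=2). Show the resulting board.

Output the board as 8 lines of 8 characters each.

Answer: ........
..WB....
..BBW...
..WBW...
...BB...
.....B..
........
........

Derivation:
Place B at (2,2); scan 8 dirs for brackets.
Dir NW: first cell '.' (not opp) -> no flip
Dir N: opp run (1,2), next='.' -> no flip
Dir NE: first cell 'B' (not opp) -> no flip
Dir W: first cell '.' (not opp) -> no flip
Dir E: first cell 'B' (not opp) -> no flip
Dir SW: first cell '.' (not opp) -> no flip
Dir S: opp run (3,2), next='.' -> no flip
Dir SE: opp run (3,3) capped by B -> flip
All flips: (3,3)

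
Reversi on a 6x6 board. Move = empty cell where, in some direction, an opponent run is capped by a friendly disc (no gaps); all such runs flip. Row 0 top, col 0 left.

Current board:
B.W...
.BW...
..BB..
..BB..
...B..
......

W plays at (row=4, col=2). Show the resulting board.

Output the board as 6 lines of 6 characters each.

Answer: B.W...
.BW...
..WB..
..WB..
..WB..
......

Derivation:
Place W at (4,2); scan 8 dirs for brackets.
Dir NW: first cell '.' (not opp) -> no flip
Dir N: opp run (3,2) (2,2) capped by W -> flip
Dir NE: opp run (3,3), next='.' -> no flip
Dir W: first cell '.' (not opp) -> no flip
Dir E: opp run (4,3), next='.' -> no flip
Dir SW: first cell '.' (not opp) -> no flip
Dir S: first cell '.' (not opp) -> no flip
Dir SE: first cell '.' (not opp) -> no flip
All flips: (2,2) (3,2)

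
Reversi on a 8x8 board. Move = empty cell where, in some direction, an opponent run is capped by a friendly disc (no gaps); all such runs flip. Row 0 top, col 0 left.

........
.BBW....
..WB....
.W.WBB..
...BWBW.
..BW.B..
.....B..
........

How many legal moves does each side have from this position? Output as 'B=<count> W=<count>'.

-- B to move --
(0,2): no bracket -> illegal
(0,3): flips 1 -> legal
(0,4): no bracket -> illegal
(1,4): flips 1 -> legal
(2,0): no bracket -> illegal
(2,1): flips 1 -> legal
(2,4): no bracket -> illegal
(3,0): no bracket -> illegal
(3,2): flips 2 -> legal
(3,6): no bracket -> illegal
(3,7): flips 1 -> legal
(4,0): no bracket -> illegal
(4,1): no bracket -> illegal
(4,2): no bracket -> illegal
(4,7): flips 1 -> legal
(5,4): flips 2 -> legal
(5,6): no bracket -> illegal
(5,7): flips 1 -> legal
(6,2): flips 2 -> legal
(6,3): flips 1 -> legal
(6,4): no bracket -> illegal
B mobility = 10
-- W to move --
(0,0): flips 1 -> legal
(0,1): no bracket -> illegal
(0,2): flips 1 -> legal
(0,3): no bracket -> illegal
(1,0): flips 2 -> legal
(1,4): no bracket -> illegal
(2,0): no bracket -> illegal
(2,1): no bracket -> illegal
(2,4): flips 3 -> legal
(2,5): no bracket -> illegal
(2,6): flips 1 -> legal
(3,2): no bracket -> illegal
(3,6): flips 2 -> legal
(4,1): no bracket -> illegal
(4,2): flips 1 -> legal
(5,1): flips 1 -> legal
(5,4): no bracket -> illegal
(5,6): no bracket -> illegal
(6,1): no bracket -> illegal
(6,2): no bracket -> illegal
(6,3): no bracket -> illegal
(6,4): flips 1 -> legal
(6,6): flips 1 -> legal
(7,4): no bracket -> illegal
(7,5): no bracket -> illegal
(7,6): no bracket -> illegal
W mobility = 10

Answer: B=10 W=10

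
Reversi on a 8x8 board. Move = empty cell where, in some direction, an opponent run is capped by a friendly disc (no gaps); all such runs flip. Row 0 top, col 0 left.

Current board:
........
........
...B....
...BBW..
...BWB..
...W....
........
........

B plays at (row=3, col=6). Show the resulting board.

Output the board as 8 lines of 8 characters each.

Answer: ........
........
...B....
...BBBB.
...BWB..
...W....
........
........

Derivation:
Place B at (3,6); scan 8 dirs for brackets.
Dir NW: first cell '.' (not opp) -> no flip
Dir N: first cell '.' (not opp) -> no flip
Dir NE: first cell '.' (not opp) -> no flip
Dir W: opp run (3,5) capped by B -> flip
Dir E: first cell '.' (not opp) -> no flip
Dir SW: first cell 'B' (not opp) -> no flip
Dir S: first cell '.' (not opp) -> no flip
Dir SE: first cell '.' (not opp) -> no flip
All flips: (3,5)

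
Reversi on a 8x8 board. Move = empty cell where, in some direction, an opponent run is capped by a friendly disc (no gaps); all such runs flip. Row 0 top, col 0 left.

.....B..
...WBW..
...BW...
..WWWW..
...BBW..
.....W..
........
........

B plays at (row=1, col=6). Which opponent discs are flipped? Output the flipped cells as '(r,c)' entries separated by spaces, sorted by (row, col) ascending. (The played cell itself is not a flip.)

Answer: (1,5)

Derivation:
Dir NW: first cell 'B' (not opp) -> no flip
Dir N: first cell '.' (not opp) -> no flip
Dir NE: first cell '.' (not opp) -> no flip
Dir W: opp run (1,5) capped by B -> flip
Dir E: first cell '.' (not opp) -> no flip
Dir SW: first cell '.' (not opp) -> no flip
Dir S: first cell '.' (not opp) -> no flip
Dir SE: first cell '.' (not opp) -> no flip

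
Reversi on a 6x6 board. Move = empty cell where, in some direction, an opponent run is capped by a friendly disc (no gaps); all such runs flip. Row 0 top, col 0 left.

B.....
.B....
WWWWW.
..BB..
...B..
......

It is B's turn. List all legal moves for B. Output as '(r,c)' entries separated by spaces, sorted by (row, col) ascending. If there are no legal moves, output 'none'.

(1,0): flips 1 -> legal
(1,2): flips 1 -> legal
(1,3): flips 1 -> legal
(1,4): flips 1 -> legal
(1,5): flips 1 -> legal
(2,5): no bracket -> illegal
(3,0): no bracket -> illegal
(3,1): flips 1 -> legal
(3,4): no bracket -> illegal
(3,5): no bracket -> illegal

Answer: (1,0) (1,2) (1,3) (1,4) (1,5) (3,1)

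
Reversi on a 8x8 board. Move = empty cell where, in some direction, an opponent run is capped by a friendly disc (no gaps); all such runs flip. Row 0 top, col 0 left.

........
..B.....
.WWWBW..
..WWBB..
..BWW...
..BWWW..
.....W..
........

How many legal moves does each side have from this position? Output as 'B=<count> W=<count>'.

Answer: B=10 W=13

Derivation:
-- B to move --
(1,0): no bracket -> illegal
(1,1): no bracket -> illegal
(1,3): no bracket -> illegal
(1,4): no bracket -> illegal
(1,5): flips 1 -> legal
(1,6): flips 1 -> legal
(2,0): flips 3 -> legal
(2,6): flips 1 -> legal
(3,0): flips 1 -> legal
(3,1): flips 2 -> legal
(3,6): no bracket -> illegal
(4,1): no bracket -> illegal
(4,5): flips 2 -> legal
(4,6): no bracket -> illegal
(5,6): flips 3 -> legal
(6,2): flips 2 -> legal
(6,3): no bracket -> illegal
(6,4): flips 3 -> legal
(6,6): no bracket -> illegal
(7,4): no bracket -> illegal
(7,5): no bracket -> illegal
(7,6): no bracket -> illegal
B mobility = 10
-- W to move --
(0,1): flips 1 -> legal
(0,2): flips 1 -> legal
(0,3): flips 1 -> legal
(1,1): no bracket -> illegal
(1,3): no bracket -> illegal
(1,4): flips 2 -> legal
(1,5): flips 1 -> legal
(2,6): flips 1 -> legal
(3,1): flips 1 -> legal
(3,6): flips 2 -> legal
(4,1): flips 1 -> legal
(4,5): flips 2 -> legal
(4,6): no bracket -> illegal
(5,1): flips 2 -> legal
(6,1): flips 1 -> legal
(6,2): flips 2 -> legal
(6,3): no bracket -> illegal
W mobility = 13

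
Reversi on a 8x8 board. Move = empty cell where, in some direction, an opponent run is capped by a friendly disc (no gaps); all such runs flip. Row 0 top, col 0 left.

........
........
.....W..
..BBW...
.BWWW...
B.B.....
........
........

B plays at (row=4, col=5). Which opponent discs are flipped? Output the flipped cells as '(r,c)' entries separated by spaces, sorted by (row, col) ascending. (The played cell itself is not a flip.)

Dir NW: opp run (3,4), next='.' -> no flip
Dir N: first cell '.' (not opp) -> no flip
Dir NE: first cell '.' (not opp) -> no flip
Dir W: opp run (4,4) (4,3) (4,2) capped by B -> flip
Dir E: first cell '.' (not opp) -> no flip
Dir SW: first cell '.' (not opp) -> no flip
Dir S: first cell '.' (not opp) -> no flip
Dir SE: first cell '.' (not opp) -> no flip

Answer: (4,2) (4,3) (4,4)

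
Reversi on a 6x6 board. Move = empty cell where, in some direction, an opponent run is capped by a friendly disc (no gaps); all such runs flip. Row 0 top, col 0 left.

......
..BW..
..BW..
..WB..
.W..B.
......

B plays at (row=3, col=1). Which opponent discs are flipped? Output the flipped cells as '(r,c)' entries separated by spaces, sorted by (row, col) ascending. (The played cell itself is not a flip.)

Dir NW: first cell '.' (not opp) -> no flip
Dir N: first cell '.' (not opp) -> no flip
Dir NE: first cell 'B' (not opp) -> no flip
Dir W: first cell '.' (not opp) -> no flip
Dir E: opp run (3,2) capped by B -> flip
Dir SW: first cell '.' (not opp) -> no flip
Dir S: opp run (4,1), next='.' -> no flip
Dir SE: first cell '.' (not opp) -> no flip

Answer: (3,2)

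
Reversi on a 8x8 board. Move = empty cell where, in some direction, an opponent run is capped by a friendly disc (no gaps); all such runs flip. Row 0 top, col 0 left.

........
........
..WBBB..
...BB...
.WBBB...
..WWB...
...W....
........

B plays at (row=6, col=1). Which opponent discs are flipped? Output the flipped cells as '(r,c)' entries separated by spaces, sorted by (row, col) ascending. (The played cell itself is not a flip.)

Answer: (5,2)

Derivation:
Dir NW: first cell '.' (not opp) -> no flip
Dir N: first cell '.' (not opp) -> no flip
Dir NE: opp run (5,2) capped by B -> flip
Dir W: first cell '.' (not opp) -> no flip
Dir E: first cell '.' (not opp) -> no flip
Dir SW: first cell '.' (not opp) -> no flip
Dir S: first cell '.' (not opp) -> no flip
Dir SE: first cell '.' (not opp) -> no flip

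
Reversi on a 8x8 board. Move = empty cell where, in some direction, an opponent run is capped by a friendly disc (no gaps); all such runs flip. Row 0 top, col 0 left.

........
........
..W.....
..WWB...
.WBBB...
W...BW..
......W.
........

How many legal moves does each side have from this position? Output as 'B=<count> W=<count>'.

Answer: B=9 W=6

Derivation:
-- B to move --
(1,1): flips 2 -> legal
(1,2): flips 2 -> legal
(1,3): no bracket -> illegal
(2,1): flips 1 -> legal
(2,3): flips 1 -> legal
(2,4): flips 1 -> legal
(3,0): no bracket -> illegal
(3,1): flips 2 -> legal
(4,0): flips 1 -> legal
(4,5): no bracket -> illegal
(4,6): no bracket -> illegal
(5,1): no bracket -> illegal
(5,2): no bracket -> illegal
(5,6): flips 1 -> legal
(5,7): no bracket -> illegal
(6,0): no bracket -> illegal
(6,1): no bracket -> illegal
(6,4): no bracket -> illegal
(6,5): no bracket -> illegal
(6,7): no bracket -> illegal
(7,5): no bracket -> illegal
(7,6): no bracket -> illegal
(7,7): flips 2 -> legal
B mobility = 9
-- W to move --
(2,3): no bracket -> illegal
(2,4): no bracket -> illegal
(2,5): no bracket -> illegal
(3,1): no bracket -> illegal
(3,5): flips 1 -> legal
(4,5): flips 3 -> legal
(5,1): flips 1 -> legal
(5,2): flips 1 -> legal
(5,3): flips 2 -> legal
(6,3): no bracket -> illegal
(6,4): no bracket -> illegal
(6,5): flips 2 -> legal
W mobility = 6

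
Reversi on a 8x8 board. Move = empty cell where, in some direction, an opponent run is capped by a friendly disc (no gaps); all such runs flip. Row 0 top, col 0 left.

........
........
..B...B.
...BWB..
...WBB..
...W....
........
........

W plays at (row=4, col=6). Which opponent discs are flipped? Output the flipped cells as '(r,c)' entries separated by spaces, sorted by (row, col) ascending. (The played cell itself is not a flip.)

Answer: (4,4) (4,5)

Derivation:
Dir NW: opp run (3,5), next='.' -> no flip
Dir N: first cell '.' (not opp) -> no flip
Dir NE: first cell '.' (not opp) -> no flip
Dir W: opp run (4,5) (4,4) capped by W -> flip
Dir E: first cell '.' (not opp) -> no flip
Dir SW: first cell '.' (not opp) -> no flip
Dir S: first cell '.' (not opp) -> no flip
Dir SE: first cell '.' (not opp) -> no flip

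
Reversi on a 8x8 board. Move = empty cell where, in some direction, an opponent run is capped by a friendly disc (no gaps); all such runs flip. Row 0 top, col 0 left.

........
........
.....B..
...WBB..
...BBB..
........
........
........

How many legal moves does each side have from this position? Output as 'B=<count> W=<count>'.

-- B to move --
(2,2): flips 1 -> legal
(2,3): flips 1 -> legal
(2,4): no bracket -> illegal
(3,2): flips 1 -> legal
(4,2): no bracket -> illegal
B mobility = 3
-- W to move --
(1,4): no bracket -> illegal
(1,5): no bracket -> illegal
(1,6): no bracket -> illegal
(2,3): no bracket -> illegal
(2,4): no bracket -> illegal
(2,6): no bracket -> illegal
(3,2): no bracket -> illegal
(3,6): flips 2 -> legal
(4,2): no bracket -> illegal
(4,6): no bracket -> illegal
(5,2): no bracket -> illegal
(5,3): flips 1 -> legal
(5,4): no bracket -> illegal
(5,5): flips 1 -> legal
(5,6): no bracket -> illegal
W mobility = 3

Answer: B=3 W=3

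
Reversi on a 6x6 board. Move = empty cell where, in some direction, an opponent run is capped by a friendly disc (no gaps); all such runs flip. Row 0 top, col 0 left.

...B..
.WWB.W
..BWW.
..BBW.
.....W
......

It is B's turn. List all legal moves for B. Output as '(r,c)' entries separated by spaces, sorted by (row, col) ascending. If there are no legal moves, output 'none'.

Answer: (0,0) (0,2) (1,0) (1,4) (2,1) (2,5) (3,5)

Derivation:
(0,0): flips 1 -> legal
(0,1): no bracket -> illegal
(0,2): flips 1 -> legal
(0,4): no bracket -> illegal
(0,5): no bracket -> illegal
(1,0): flips 2 -> legal
(1,4): flips 1 -> legal
(2,0): no bracket -> illegal
(2,1): flips 1 -> legal
(2,5): flips 2 -> legal
(3,5): flips 2 -> legal
(4,3): no bracket -> illegal
(4,4): no bracket -> illegal
(5,4): no bracket -> illegal
(5,5): no bracket -> illegal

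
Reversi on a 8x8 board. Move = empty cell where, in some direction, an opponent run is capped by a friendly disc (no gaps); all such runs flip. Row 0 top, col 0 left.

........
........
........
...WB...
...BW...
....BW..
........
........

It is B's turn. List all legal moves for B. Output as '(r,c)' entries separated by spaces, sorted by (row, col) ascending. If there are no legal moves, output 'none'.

(2,2): no bracket -> illegal
(2,3): flips 1 -> legal
(2,4): no bracket -> illegal
(3,2): flips 1 -> legal
(3,5): no bracket -> illegal
(4,2): no bracket -> illegal
(4,5): flips 1 -> legal
(4,6): no bracket -> illegal
(5,3): no bracket -> illegal
(5,6): flips 1 -> legal
(6,4): no bracket -> illegal
(6,5): no bracket -> illegal
(6,6): no bracket -> illegal

Answer: (2,3) (3,2) (4,5) (5,6)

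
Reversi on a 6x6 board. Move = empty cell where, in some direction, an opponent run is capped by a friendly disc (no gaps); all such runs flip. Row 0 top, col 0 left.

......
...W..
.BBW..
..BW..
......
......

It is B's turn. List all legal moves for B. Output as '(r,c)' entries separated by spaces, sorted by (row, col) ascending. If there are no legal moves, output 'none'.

Answer: (0,4) (1,4) (2,4) (3,4) (4,4)

Derivation:
(0,2): no bracket -> illegal
(0,3): no bracket -> illegal
(0,4): flips 1 -> legal
(1,2): no bracket -> illegal
(1,4): flips 1 -> legal
(2,4): flips 1 -> legal
(3,4): flips 1 -> legal
(4,2): no bracket -> illegal
(4,3): no bracket -> illegal
(4,4): flips 1 -> legal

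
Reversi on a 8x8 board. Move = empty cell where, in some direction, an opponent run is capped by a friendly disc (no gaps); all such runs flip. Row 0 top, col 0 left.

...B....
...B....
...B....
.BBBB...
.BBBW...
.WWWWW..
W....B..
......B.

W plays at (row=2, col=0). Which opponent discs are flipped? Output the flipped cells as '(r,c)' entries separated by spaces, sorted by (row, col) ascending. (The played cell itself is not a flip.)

Answer: (3,1) (4,2)

Derivation:
Dir NW: edge -> no flip
Dir N: first cell '.' (not opp) -> no flip
Dir NE: first cell '.' (not opp) -> no flip
Dir W: edge -> no flip
Dir E: first cell '.' (not opp) -> no flip
Dir SW: edge -> no flip
Dir S: first cell '.' (not opp) -> no flip
Dir SE: opp run (3,1) (4,2) capped by W -> flip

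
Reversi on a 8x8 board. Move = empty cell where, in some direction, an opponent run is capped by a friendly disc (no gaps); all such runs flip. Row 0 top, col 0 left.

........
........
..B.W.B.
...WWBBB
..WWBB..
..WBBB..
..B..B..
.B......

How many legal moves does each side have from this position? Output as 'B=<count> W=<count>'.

-- B to move --
(1,3): flips 1 -> legal
(1,4): flips 2 -> legal
(1,5): no bracket -> illegal
(2,3): flips 3 -> legal
(2,5): no bracket -> illegal
(3,1): flips 1 -> legal
(3,2): flips 5 -> legal
(4,1): flips 2 -> legal
(5,1): flips 1 -> legal
(6,1): no bracket -> illegal
(6,3): no bracket -> illegal
B mobility = 7
-- W to move --
(1,1): flips 1 -> legal
(1,2): no bracket -> illegal
(1,3): no bracket -> illegal
(1,5): no bracket -> illegal
(1,6): no bracket -> illegal
(1,7): no bracket -> illegal
(2,1): no bracket -> illegal
(2,3): no bracket -> illegal
(2,5): no bracket -> illegal
(2,7): no bracket -> illegal
(3,1): no bracket -> illegal
(3,2): no bracket -> illegal
(4,6): flips 3 -> legal
(4,7): no bracket -> illegal
(5,1): no bracket -> illegal
(5,6): flips 4 -> legal
(6,0): no bracket -> illegal
(6,1): no bracket -> illegal
(6,3): flips 1 -> legal
(6,4): flips 3 -> legal
(6,6): flips 2 -> legal
(7,0): no bracket -> illegal
(7,2): flips 1 -> legal
(7,3): no bracket -> illegal
(7,4): no bracket -> illegal
(7,5): no bracket -> illegal
(7,6): flips 2 -> legal
W mobility = 8

Answer: B=7 W=8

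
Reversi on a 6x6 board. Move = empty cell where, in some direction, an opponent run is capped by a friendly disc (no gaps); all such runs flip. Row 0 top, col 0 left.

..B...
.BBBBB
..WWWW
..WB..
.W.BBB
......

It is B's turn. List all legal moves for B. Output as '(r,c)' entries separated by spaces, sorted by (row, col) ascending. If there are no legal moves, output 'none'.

Answer: (2,1) (3,1) (3,4) (3,5) (4,2) (5,0)

Derivation:
(2,1): flips 1 -> legal
(3,0): no bracket -> illegal
(3,1): flips 2 -> legal
(3,4): flips 2 -> legal
(3,5): flips 2 -> legal
(4,0): no bracket -> illegal
(4,2): flips 2 -> legal
(5,0): flips 3 -> legal
(5,1): no bracket -> illegal
(5,2): no bracket -> illegal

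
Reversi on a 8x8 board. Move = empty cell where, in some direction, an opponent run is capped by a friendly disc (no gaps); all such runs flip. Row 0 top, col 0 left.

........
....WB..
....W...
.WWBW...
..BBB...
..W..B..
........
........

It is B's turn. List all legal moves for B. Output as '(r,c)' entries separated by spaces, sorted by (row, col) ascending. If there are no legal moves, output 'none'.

(0,3): no bracket -> illegal
(0,4): flips 3 -> legal
(0,5): no bracket -> illegal
(1,3): flips 1 -> legal
(2,0): flips 1 -> legal
(2,1): flips 1 -> legal
(2,2): flips 1 -> legal
(2,3): no bracket -> illegal
(2,5): flips 1 -> legal
(3,0): flips 2 -> legal
(3,5): flips 1 -> legal
(4,0): no bracket -> illegal
(4,1): no bracket -> illegal
(4,5): no bracket -> illegal
(5,1): no bracket -> illegal
(5,3): no bracket -> illegal
(6,1): flips 1 -> legal
(6,2): flips 1 -> legal
(6,3): no bracket -> illegal

Answer: (0,4) (1,3) (2,0) (2,1) (2,2) (2,5) (3,0) (3,5) (6,1) (6,2)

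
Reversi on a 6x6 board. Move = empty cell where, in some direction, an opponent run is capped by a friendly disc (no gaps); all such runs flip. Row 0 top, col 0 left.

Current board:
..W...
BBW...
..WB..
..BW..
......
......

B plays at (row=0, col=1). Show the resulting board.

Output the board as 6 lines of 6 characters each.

Answer: .BW...
BBB...
..WB..
..BW..
......
......

Derivation:
Place B at (0,1); scan 8 dirs for brackets.
Dir NW: edge -> no flip
Dir N: edge -> no flip
Dir NE: edge -> no flip
Dir W: first cell '.' (not opp) -> no flip
Dir E: opp run (0,2), next='.' -> no flip
Dir SW: first cell 'B' (not opp) -> no flip
Dir S: first cell 'B' (not opp) -> no flip
Dir SE: opp run (1,2) capped by B -> flip
All flips: (1,2)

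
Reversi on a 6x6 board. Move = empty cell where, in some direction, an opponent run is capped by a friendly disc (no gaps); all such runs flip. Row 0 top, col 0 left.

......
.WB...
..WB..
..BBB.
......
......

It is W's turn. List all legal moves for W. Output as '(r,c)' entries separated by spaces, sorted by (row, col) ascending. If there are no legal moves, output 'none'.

Answer: (0,2) (1,3) (2,4) (4,2) (4,4)

Derivation:
(0,1): no bracket -> illegal
(0,2): flips 1 -> legal
(0,3): no bracket -> illegal
(1,3): flips 1 -> legal
(1,4): no bracket -> illegal
(2,1): no bracket -> illegal
(2,4): flips 1 -> legal
(2,5): no bracket -> illegal
(3,1): no bracket -> illegal
(3,5): no bracket -> illegal
(4,1): no bracket -> illegal
(4,2): flips 1 -> legal
(4,3): no bracket -> illegal
(4,4): flips 1 -> legal
(4,5): no bracket -> illegal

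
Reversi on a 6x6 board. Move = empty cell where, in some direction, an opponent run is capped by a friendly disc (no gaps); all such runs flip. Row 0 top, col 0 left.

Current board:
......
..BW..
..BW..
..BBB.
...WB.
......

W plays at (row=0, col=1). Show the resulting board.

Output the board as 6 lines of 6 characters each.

Answer: .W....
..WW..
..BW..
..BBB.
...WB.
......

Derivation:
Place W at (0,1); scan 8 dirs for brackets.
Dir NW: edge -> no flip
Dir N: edge -> no flip
Dir NE: edge -> no flip
Dir W: first cell '.' (not opp) -> no flip
Dir E: first cell '.' (not opp) -> no flip
Dir SW: first cell '.' (not opp) -> no flip
Dir S: first cell '.' (not opp) -> no flip
Dir SE: opp run (1,2) capped by W -> flip
All flips: (1,2)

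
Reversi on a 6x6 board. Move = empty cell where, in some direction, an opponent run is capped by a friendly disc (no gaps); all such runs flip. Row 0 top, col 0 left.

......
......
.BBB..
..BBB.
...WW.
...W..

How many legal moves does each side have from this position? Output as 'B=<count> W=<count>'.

-- B to move --
(3,5): no bracket -> illegal
(4,2): no bracket -> illegal
(4,5): no bracket -> illegal
(5,2): flips 1 -> legal
(5,4): flips 2 -> legal
(5,5): flips 1 -> legal
B mobility = 3
-- W to move --
(1,0): flips 2 -> legal
(1,1): flips 2 -> legal
(1,2): no bracket -> illegal
(1,3): flips 2 -> legal
(1,4): no bracket -> illegal
(2,0): no bracket -> illegal
(2,4): flips 1 -> legal
(2,5): flips 1 -> legal
(3,0): no bracket -> illegal
(3,1): no bracket -> illegal
(3,5): no bracket -> illegal
(4,1): no bracket -> illegal
(4,2): no bracket -> illegal
(4,5): no bracket -> illegal
W mobility = 5

Answer: B=3 W=5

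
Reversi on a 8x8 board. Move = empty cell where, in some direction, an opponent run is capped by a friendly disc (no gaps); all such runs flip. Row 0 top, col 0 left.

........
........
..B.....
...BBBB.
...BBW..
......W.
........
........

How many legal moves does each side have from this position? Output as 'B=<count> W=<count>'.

-- B to move --
(4,6): flips 1 -> legal
(4,7): no bracket -> illegal
(5,4): flips 1 -> legal
(5,5): flips 1 -> legal
(5,7): no bracket -> illegal
(6,5): no bracket -> illegal
(6,6): no bracket -> illegal
(6,7): flips 2 -> legal
B mobility = 4
-- W to move --
(1,1): no bracket -> illegal
(1,2): no bracket -> illegal
(1,3): no bracket -> illegal
(2,1): no bracket -> illegal
(2,3): flips 1 -> legal
(2,4): no bracket -> illegal
(2,5): flips 1 -> legal
(2,6): no bracket -> illegal
(2,7): flips 1 -> legal
(3,1): no bracket -> illegal
(3,2): no bracket -> illegal
(3,7): no bracket -> illegal
(4,2): flips 2 -> legal
(4,6): no bracket -> illegal
(4,7): no bracket -> illegal
(5,2): no bracket -> illegal
(5,3): no bracket -> illegal
(5,4): no bracket -> illegal
(5,5): no bracket -> illegal
W mobility = 4

Answer: B=4 W=4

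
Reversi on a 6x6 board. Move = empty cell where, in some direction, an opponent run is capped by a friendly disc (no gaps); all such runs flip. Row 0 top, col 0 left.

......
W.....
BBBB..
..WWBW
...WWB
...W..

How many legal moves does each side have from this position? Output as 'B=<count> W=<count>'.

-- B to move --
(0,0): flips 1 -> legal
(0,1): no bracket -> illegal
(1,1): no bracket -> illegal
(2,4): no bracket -> illegal
(2,5): flips 1 -> legal
(3,1): flips 2 -> legal
(4,1): flips 1 -> legal
(4,2): flips 3 -> legal
(5,2): flips 1 -> legal
(5,4): flips 3 -> legal
(5,5): flips 2 -> legal
B mobility = 8
-- W to move --
(1,1): flips 1 -> legal
(1,2): flips 1 -> legal
(1,3): flips 1 -> legal
(1,4): flips 1 -> legal
(2,4): flips 1 -> legal
(2,5): flips 1 -> legal
(3,0): flips 1 -> legal
(3,1): no bracket -> illegal
(5,4): no bracket -> illegal
(5,5): flips 1 -> legal
W mobility = 8

Answer: B=8 W=8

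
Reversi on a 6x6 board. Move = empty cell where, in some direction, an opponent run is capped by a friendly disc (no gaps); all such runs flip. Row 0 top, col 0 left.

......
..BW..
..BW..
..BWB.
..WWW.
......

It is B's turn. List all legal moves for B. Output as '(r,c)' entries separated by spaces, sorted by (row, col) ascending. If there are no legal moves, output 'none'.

(0,2): no bracket -> illegal
(0,3): no bracket -> illegal
(0,4): flips 1 -> legal
(1,4): flips 2 -> legal
(2,4): flips 1 -> legal
(3,1): no bracket -> illegal
(3,5): no bracket -> illegal
(4,1): no bracket -> illegal
(4,5): no bracket -> illegal
(5,1): no bracket -> illegal
(5,2): flips 2 -> legal
(5,3): no bracket -> illegal
(5,4): flips 2 -> legal
(5,5): flips 2 -> legal

Answer: (0,4) (1,4) (2,4) (5,2) (5,4) (5,5)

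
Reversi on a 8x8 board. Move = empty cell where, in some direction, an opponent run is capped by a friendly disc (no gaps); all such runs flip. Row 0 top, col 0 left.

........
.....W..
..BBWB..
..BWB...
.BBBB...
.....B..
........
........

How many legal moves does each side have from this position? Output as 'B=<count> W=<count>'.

Answer: B=3 W=10

Derivation:
-- B to move --
(0,4): no bracket -> illegal
(0,5): flips 1 -> legal
(0,6): flips 3 -> legal
(1,3): no bracket -> illegal
(1,4): flips 1 -> legal
(1,6): no bracket -> illegal
(2,6): no bracket -> illegal
(3,5): no bracket -> illegal
B mobility = 3
-- W to move --
(1,1): flips 1 -> legal
(1,2): no bracket -> illegal
(1,3): flips 1 -> legal
(1,4): no bracket -> illegal
(1,6): no bracket -> illegal
(2,1): flips 2 -> legal
(2,6): flips 1 -> legal
(3,0): no bracket -> illegal
(3,1): flips 1 -> legal
(3,5): flips 2 -> legal
(3,6): no bracket -> illegal
(4,0): no bracket -> illegal
(4,5): no bracket -> illegal
(4,6): no bracket -> illegal
(5,0): no bracket -> illegal
(5,1): flips 1 -> legal
(5,2): no bracket -> illegal
(5,3): flips 1 -> legal
(5,4): flips 2 -> legal
(5,6): no bracket -> illegal
(6,4): no bracket -> illegal
(6,5): no bracket -> illegal
(6,6): flips 2 -> legal
W mobility = 10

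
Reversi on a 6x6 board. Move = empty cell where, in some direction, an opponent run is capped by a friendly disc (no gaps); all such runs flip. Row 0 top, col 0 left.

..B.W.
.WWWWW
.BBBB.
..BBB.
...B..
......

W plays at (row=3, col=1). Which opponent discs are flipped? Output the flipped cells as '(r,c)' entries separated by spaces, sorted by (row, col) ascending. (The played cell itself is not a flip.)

Answer: (2,1) (2,2)

Derivation:
Dir NW: first cell '.' (not opp) -> no flip
Dir N: opp run (2,1) capped by W -> flip
Dir NE: opp run (2,2) capped by W -> flip
Dir W: first cell '.' (not opp) -> no flip
Dir E: opp run (3,2) (3,3) (3,4), next='.' -> no flip
Dir SW: first cell '.' (not opp) -> no flip
Dir S: first cell '.' (not opp) -> no flip
Dir SE: first cell '.' (not opp) -> no flip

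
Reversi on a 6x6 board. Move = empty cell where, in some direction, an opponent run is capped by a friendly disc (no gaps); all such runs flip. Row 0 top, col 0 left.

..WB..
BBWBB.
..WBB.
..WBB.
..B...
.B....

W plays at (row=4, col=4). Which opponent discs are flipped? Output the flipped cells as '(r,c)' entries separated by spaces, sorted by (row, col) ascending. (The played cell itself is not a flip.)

Dir NW: opp run (3,3) capped by W -> flip
Dir N: opp run (3,4) (2,4) (1,4), next='.' -> no flip
Dir NE: first cell '.' (not opp) -> no flip
Dir W: first cell '.' (not opp) -> no flip
Dir E: first cell '.' (not opp) -> no flip
Dir SW: first cell '.' (not opp) -> no flip
Dir S: first cell '.' (not opp) -> no flip
Dir SE: first cell '.' (not opp) -> no flip

Answer: (3,3)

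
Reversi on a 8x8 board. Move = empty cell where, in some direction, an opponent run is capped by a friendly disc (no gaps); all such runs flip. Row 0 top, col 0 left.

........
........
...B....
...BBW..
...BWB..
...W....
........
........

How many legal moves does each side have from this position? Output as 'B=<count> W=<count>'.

Answer: B=5 W=7

Derivation:
-- B to move --
(2,4): no bracket -> illegal
(2,5): flips 1 -> legal
(2,6): no bracket -> illegal
(3,6): flips 1 -> legal
(4,2): no bracket -> illegal
(4,6): no bracket -> illegal
(5,2): no bracket -> illegal
(5,4): flips 1 -> legal
(5,5): flips 1 -> legal
(6,2): no bracket -> illegal
(6,3): flips 1 -> legal
(6,4): no bracket -> illegal
B mobility = 5
-- W to move --
(1,2): no bracket -> illegal
(1,3): flips 3 -> legal
(1,4): no bracket -> illegal
(2,2): flips 1 -> legal
(2,4): flips 1 -> legal
(2,5): no bracket -> illegal
(3,2): flips 2 -> legal
(3,6): no bracket -> illegal
(4,2): flips 1 -> legal
(4,6): flips 1 -> legal
(5,2): no bracket -> illegal
(5,4): no bracket -> illegal
(5,5): flips 1 -> legal
(5,6): no bracket -> illegal
W mobility = 7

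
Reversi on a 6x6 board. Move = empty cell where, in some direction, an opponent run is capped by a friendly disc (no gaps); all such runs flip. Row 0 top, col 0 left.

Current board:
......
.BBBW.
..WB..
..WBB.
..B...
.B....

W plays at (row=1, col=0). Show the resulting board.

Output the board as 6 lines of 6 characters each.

Answer: ......
WWWWW.
..WB..
..WBB.
..B...
.B....

Derivation:
Place W at (1,0); scan 8 dirs for brackets.
Dir NW: edge -> no flip
Dir N: first cell '.' (not opp) -> no flip
Dir NE: first cell '.' (not opp) -> no flip
Dir W: edge -> no flip
Dir E: opp run (1,1) (1,2) (1,3) capped by W -> flip
Dir SW: edge -> no flip
Dir S: first cell '.' (not opp) -> no flip
Dir SE: first cell '.' (not opp) -> no flip
All flips: (1,1) (1,2) (1,3)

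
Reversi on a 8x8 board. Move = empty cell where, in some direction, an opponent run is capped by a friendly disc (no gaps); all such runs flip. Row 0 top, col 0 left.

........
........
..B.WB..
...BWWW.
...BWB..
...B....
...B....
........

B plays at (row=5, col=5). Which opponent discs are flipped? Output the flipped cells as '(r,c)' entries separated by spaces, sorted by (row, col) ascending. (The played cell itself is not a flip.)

Answer: (4,4)

Derivation:
Dir NW: opp run (4,4) capped by B -> flip
Dir N: first cell 'B' (not opp) -> no flip
Dir NE: first cell '.' (not opp) -> no flip
Dir W: first cell '.' (not opp) -> no flip
Dir E: first cell '.' (not opp) -> no flip
Dir SW: first cell '.' (not opp) -> no flip
Dir S: first cell '.' (not opp) -> no flip
Dir SE: first cell '.' (not opp) -> no flip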